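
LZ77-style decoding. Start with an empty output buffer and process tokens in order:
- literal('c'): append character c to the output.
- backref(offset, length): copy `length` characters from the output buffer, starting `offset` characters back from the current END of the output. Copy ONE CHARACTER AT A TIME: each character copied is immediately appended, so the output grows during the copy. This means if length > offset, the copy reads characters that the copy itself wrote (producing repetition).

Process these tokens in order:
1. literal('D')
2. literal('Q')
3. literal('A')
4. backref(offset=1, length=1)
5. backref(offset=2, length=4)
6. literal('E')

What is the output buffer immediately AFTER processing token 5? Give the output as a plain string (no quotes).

Answer: DQAAAAAA

Derivation:
Token 1: literal('D'). Output: "D"
Token 2: literal('Q'). Output: "DQ"
Token 3: literal('A'). Output: "DQA"
Token 4: backref(off=1, len=1). Copied 'A' from pos 2. Output: "DQAA"
Token 5: backref(off=2, len=4) (overlapping!). Copied 'AAAA' from pos 2. Output: "DQAAAAAA"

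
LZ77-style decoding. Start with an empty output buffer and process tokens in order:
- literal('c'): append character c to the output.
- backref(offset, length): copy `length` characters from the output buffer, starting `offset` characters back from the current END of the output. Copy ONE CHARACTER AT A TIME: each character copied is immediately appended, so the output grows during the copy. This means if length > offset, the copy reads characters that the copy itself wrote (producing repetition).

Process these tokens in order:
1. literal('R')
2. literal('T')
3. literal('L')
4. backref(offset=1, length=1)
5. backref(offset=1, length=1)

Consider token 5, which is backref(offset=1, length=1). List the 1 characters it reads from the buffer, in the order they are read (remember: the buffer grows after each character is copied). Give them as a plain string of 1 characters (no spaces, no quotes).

Answer: L

Derivation:
Token 1: literal('R'). Output: "R"
Token 2: literal('T'). Output: "RT"
Token 3: literal('L'). Output: "RTL"
Token 4: backref(off=1, len=1). Copied 'L' from pos 2. Output: "RTLL"
Token 5: backref(off=1, len=1). Buffer before: "RTLL" (len 4)
  byte 1: read out[3]='L', append. Buffer now: "RTLLL"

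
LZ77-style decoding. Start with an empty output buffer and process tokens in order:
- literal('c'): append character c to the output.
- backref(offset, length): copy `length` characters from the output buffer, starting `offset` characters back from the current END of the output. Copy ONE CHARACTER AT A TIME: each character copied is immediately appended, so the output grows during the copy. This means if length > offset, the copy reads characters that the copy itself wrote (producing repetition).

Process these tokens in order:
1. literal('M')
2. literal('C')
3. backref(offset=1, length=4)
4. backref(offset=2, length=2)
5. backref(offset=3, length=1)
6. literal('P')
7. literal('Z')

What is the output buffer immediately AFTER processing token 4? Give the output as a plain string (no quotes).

Token 1: literal('M'). Output: "M"
Token 2: literal('C'). Output: "MC"
Token 3: backref(off=1, len=4) (overlapping!). Copied 'CCCC' from pos 1. Output: "MCCCCC"
Token 4: backref(off=2, len=2). Copied 'CC' from pos 4. Output: "MCCCCCCC"

Answer: MCCCCCCC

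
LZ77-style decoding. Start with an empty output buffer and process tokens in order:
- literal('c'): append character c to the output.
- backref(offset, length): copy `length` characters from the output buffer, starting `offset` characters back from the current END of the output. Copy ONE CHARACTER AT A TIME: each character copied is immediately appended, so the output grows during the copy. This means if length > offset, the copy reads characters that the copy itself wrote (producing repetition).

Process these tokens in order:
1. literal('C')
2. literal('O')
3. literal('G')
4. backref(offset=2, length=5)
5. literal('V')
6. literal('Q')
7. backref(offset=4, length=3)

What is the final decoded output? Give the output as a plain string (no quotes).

Token 1: literal('C'). Output: "C"
Token 2: literal('O'). Output: "CO"
Token 3: literal('G'). Output: "COG"
Token 4: backref(off=2, len=5) (overlapping!). Copied 'OGOGO' from pos 1. Output: "COGOGOGO"
Token 5: literal('V'). Output: "COGOGOGOV"
Token 6: literal('Q'). Output: "COGOGOGOVQ"
Token 7: backref(off=4, len=3). Copied 'GOV' from pos 6. Output: "COGOGOGOVQGOV"

Answer: COGOGOGOVQGOV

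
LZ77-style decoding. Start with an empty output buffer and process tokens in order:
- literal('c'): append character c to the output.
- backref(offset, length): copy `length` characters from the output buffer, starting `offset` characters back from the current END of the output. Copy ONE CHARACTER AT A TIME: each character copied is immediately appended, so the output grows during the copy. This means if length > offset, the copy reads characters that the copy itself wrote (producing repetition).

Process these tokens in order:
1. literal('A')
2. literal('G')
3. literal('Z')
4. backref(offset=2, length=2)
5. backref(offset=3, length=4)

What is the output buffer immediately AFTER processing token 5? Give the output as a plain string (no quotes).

Answer: AGZGZZGZZ

Derivation:
Token 1: literal('A'). Output: "A"
Token 2: literal('G'). Output: "AG"
Token 3: literal('Z'). Output: "AGZ"
Token 4: backref(off=2, len=2). Copied 'GZ' from pos 1. Output: "AGZGZ"
Token 5: backref(off=3, len=4) (overlapping!). Copied 'ZGZZ' from pos 2. Output: "AGZGZZGZZ"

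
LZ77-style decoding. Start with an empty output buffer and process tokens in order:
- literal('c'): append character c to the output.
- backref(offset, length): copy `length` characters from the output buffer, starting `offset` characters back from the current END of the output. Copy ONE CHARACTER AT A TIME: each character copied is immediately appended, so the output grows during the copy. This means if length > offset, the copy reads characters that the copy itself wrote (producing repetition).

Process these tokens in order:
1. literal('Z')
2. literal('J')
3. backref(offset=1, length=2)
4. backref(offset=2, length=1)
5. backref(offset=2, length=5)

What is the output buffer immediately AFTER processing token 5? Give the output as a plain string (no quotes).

Token 1: literal('Z'). Output: "Z"
Token 2: literal('J'). Output: "ZJ"
Token 3: backref(off=1, len=2) (overlapping!). Copied 'JJ' from pos 1. Output: "ZJJJ"
Token 4: backref(off=2, len=1). Copied 'J' from pos 2. Output: "ZJJJJ"
Token 5: backref(off=2, len=5) (overlapping!). Copied 'JJJJJ' from pos 3. Output: "ZJJJJJJJJJ"

Answer: ZJJJJJJJJJ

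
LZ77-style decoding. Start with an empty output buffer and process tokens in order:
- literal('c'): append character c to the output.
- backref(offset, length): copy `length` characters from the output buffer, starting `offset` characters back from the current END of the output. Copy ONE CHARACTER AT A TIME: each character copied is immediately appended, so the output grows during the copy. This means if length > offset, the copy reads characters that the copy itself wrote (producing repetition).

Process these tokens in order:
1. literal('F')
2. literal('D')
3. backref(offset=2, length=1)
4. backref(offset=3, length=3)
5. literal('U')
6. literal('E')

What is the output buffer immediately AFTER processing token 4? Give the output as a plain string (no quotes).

Answer: FDFFDF

Derivation:
Token 1: literal('F'). Output: "F"
Token 2: literal('D'). Output: "FD"
Token 3: backref(off=2, len=1). Copied 'F' from pos 0. Output: "FDF"
Token 4: backref(off=3, len=3). Copied 'FDF' from pos 0. Output: "FDFFDF"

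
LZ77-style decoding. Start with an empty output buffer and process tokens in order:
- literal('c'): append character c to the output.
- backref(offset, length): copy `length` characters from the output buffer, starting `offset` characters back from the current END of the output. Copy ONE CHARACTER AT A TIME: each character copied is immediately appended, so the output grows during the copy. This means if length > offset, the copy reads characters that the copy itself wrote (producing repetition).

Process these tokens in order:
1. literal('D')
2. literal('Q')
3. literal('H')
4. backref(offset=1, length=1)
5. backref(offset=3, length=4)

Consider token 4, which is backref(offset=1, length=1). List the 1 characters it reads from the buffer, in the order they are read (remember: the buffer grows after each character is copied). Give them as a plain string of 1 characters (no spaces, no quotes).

Token 1: literal('D'). Output: "D"
Token 2: literal('Q'). Output: "DQ"
Token 3: literal('H'). Output: "DQH"
Token 4: backref(off=1, len=1). Buffer before: "DQH" (len 3)
  byte 1: read out[2]='H', append. Buffer now: "DQHH"

Answer: H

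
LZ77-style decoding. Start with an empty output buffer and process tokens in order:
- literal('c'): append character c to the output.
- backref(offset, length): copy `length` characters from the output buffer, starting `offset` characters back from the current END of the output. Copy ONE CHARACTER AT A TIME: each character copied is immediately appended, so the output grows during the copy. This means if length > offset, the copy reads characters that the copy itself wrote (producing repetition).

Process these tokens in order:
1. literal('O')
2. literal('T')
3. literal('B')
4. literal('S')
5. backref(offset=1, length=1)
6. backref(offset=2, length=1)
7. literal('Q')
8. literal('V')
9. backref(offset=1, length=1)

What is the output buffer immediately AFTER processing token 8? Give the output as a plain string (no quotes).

Answer: OTBSSSQV

Derivation:
Token 1: literal('O'). Output: "O"
Token 2: literal('T'). Output: "OT"
Token 3: literal('B'). Output: "OTB"
Token 4: literal('S'). Output: "OTBS"
Token 5: backref(off=1, len=1). Copied 'S' from pos 3. Output: "OTBSS"
Token 6: backref(off=2, len=1). Copied 'S' from pos 3. Output: "OTBSSS"
Token 7: literal('Q'). Output: "OTBSSSQ"
Token 8: literal('V'). Output: "OTBSSSQV"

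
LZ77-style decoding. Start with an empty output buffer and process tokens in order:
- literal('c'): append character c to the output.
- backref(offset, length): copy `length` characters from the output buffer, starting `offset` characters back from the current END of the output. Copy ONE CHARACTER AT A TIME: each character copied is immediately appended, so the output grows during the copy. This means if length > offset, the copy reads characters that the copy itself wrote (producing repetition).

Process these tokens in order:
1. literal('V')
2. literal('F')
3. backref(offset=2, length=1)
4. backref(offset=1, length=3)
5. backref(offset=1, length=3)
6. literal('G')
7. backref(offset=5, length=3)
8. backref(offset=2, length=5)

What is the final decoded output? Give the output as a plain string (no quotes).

Answer: VFVVVVVVVGVVVVVVVV

Derivation:
Token 1: literal('V'). Output: "V"
Token 2: literal('F'). Output: "VF"
Token 3: backref(off=2, len=1). Copied 'V' from pos 0. Output: "VFV"
Token 4: backref(off=1, len=3) (overlapping!). Copied 'VVV' from pos 2. Output: "VFVVVV"
Token 5: backref(off=1, len=3) (overlapping!). Copied 'VVV' from pos 5. Output: "VFVVVVVVV"
Token 6: literal('G'). Output: "VFVVVVVVVG"
Token 7: backref(off=5, len=3). Copied 'VVV' from pos 5. Output: "VFVVVVVVVGVVV"
Token 8: backref(off=2, len=5) (overlapping!). Copied 'VVVVV' from pos 11. Output: "VFVVVVVVVGVVVVVVVV"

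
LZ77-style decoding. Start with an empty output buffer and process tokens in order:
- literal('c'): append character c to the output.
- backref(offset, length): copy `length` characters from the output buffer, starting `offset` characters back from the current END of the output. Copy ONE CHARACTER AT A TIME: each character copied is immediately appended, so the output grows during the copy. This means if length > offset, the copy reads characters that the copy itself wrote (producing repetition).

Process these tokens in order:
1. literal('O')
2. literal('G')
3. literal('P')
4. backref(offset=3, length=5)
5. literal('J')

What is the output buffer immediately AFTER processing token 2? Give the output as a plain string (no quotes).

Answer: OG

Derivation:
Token 1: literal('O'). Output: "O"
Token 2: literal('G'). Output: "OG"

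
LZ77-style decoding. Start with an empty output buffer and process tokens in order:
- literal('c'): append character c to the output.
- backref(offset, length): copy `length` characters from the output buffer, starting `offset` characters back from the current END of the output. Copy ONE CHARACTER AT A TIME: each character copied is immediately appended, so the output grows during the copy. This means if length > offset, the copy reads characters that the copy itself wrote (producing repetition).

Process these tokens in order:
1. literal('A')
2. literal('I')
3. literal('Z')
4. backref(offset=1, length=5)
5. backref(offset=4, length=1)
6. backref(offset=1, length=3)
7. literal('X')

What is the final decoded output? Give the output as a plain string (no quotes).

Token 1: literal('A'). Output: "A"
Token 2: literal('I'). Output: "AI"
Token 3: literal('Z'). Output: "AIZ"
Token 4: backref(off=1, len=5) (overlapping!). Copied 'ZZZZZ' from pos 2. Output: "AIZZZZZZ"
Token 5: backref(off=4, len=1). Copied 'Z' from pos 4. Output: "AIZZZZZZZ"
Token 6: backref(off=1, len=3) (overlapping!). Copied 'ZZZ' from pos 8. Output: "AIZZZZZZZZZZ"
Token 7: literal('X'). Output: "AIZZZZZZZZZZX"

Answer: AIZZZZZZZZZZX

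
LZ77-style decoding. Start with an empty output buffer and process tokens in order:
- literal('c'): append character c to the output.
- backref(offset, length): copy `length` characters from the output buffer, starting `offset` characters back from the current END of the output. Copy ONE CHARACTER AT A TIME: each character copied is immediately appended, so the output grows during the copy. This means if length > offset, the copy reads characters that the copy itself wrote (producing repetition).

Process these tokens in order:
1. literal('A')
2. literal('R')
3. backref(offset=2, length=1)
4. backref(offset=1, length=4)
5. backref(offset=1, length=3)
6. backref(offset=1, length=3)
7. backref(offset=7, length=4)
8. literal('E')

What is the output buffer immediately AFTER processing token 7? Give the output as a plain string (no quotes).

Answer: ARAAAAAAAAAAAAAAA

Derivation:
Token 1: literal('A'). Output: "A"
Token 2: literal('R'). Output: "AR"
Token 3: backref(off=2, len=1). Copied 'A' from pos 0. Output: "ARA"
Token 4: backref(off=1, len=4) (overlapping!). Copied 'AAAA' from pos 2. Output: "ARAAAAA"
Token 5: backref(off=1, len=3) (overlapping!). Copied 'AAA' from pos 6. Output: "ARAAAAAAAA"
Token 6: backref(off=1, len=3) (overlapping!). Copied 'AAA' from pos 9. Output: "ARAAAAAAAAAAA"
Token 7: backref(off=7, len=4). Copied 'AAAA' from pos 6. Output: "ARAAAAAAAAAAAAAAA"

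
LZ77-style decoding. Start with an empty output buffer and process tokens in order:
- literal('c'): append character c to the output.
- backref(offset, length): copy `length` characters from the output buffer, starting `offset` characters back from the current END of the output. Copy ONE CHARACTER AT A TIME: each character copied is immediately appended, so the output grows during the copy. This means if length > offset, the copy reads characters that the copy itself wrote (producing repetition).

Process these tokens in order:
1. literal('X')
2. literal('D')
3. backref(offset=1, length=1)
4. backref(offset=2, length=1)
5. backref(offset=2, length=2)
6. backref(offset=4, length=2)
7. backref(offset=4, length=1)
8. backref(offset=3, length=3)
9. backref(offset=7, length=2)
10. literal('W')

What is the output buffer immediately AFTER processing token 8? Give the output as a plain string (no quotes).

Answer: XDDDDDDDDDDD

Derivation:
Token 1: literal('X'). Output: "X"
Token 2: literal('D'). Output: "XD"
Token 3: backref(off=1, len=1). Copied 'D' from pos 1. Output: "XDD"
Token 4: backref(off=2, len=1). Copied 'D' from pos 1. Output: "XDDD"
Token 5: backref(off=2, len=2). Copied 'DD' from pos 2. Output: "XDDDDD"
Token 6: backref(off=4, len=2). Copied 'DD' from pos 2. Output: "XDDDDDDD"
Token 7: backref(off=4, len=1). Copied 'D' from pos 4. Output: "XDDDDDDDD"
Token 8: backref(off=3, len=3). Copied 'DDD' from pos 6. Output: "XDDDDDDDDDDD"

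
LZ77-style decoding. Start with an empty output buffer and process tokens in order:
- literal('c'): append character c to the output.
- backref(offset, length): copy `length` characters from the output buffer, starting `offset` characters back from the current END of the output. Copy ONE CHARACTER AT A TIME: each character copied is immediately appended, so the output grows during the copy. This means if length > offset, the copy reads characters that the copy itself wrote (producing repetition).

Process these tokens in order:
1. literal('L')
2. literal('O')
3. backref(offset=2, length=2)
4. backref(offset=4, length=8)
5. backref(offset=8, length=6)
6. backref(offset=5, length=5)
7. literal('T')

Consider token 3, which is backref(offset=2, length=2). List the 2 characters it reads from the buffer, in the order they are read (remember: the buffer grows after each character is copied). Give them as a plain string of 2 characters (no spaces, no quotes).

Answer: LO

Derivation:
Token 1: literal('L'). Output: "L"
Token 2: literal('O'). Output: "LO"
Token 3: backref(off=2, len=2). Buffer before: "LO" (len 2)
  byte 1: read out[0]='L', append. Buffer now: "LOL"
  byte 2: read out[1]='O', append. Buffer now: "LOLO"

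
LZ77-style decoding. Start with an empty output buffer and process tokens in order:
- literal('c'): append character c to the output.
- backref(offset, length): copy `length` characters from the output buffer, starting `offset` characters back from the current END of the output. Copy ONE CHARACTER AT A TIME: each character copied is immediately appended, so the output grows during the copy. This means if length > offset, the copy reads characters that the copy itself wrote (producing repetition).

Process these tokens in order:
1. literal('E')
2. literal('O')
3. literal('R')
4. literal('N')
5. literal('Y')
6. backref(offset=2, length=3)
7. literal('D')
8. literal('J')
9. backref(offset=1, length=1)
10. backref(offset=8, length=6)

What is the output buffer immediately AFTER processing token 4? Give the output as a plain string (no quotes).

Answer: EORN

Derivation:
Token 1: literal('E'). Output: "E"
Token 2: literal('O'). Output: "EO"
Token 3: literal('R'). Output: "EOR"
Token 4: literal('N'). Output: "EORN"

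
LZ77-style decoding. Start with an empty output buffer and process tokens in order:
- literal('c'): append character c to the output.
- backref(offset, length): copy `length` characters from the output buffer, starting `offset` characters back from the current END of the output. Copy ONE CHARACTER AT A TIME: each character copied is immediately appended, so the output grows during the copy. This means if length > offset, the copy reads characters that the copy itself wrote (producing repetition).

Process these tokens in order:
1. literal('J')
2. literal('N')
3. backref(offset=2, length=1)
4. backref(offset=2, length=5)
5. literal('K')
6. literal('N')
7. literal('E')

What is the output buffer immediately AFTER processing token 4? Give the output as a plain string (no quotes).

Answer: JNJNJNJN

Derivation:
Token 1: literal('J'). Output: "J"
Token 2: literal('N'). Output: "JN"
Token 3: backref(off=2, len=1). Copied 'J' from pos 0. Output: "JNJ"
Token 4: backref(off=2, len=5) (overlapping!). Copied 'NJNJN' from pos 1. Output: "JNJNJNJN"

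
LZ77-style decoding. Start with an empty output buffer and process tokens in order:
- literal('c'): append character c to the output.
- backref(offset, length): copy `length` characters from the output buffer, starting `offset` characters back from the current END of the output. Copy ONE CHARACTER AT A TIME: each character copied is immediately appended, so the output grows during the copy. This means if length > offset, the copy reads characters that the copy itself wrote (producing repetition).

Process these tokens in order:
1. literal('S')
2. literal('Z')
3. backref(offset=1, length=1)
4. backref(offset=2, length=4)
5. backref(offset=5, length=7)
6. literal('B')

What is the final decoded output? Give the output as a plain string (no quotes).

Token 1: literal('S'). Output: "S"
Token 2: literal('Z'). Output: "SZ"
Token 3: backref(off=1, len=1). Copied 'Z' from pos 1. Output: "SZZ"
Token 4: backref(off=2, len=4) (overlapping!). Copied 'ZZZZ' from pos 1. Output: "SZZZZZZ"
Token 5: backref(off=5, len=7) (overlapping!). Copied 'ZZZZZZZ' from pos 2. Output: "SZZZZZZZZZZZZZ"
Token 6: literal('B'). Output: "SZZZZZZZZZZZZZB"

Answer: SZZZZZZZZZZZZZB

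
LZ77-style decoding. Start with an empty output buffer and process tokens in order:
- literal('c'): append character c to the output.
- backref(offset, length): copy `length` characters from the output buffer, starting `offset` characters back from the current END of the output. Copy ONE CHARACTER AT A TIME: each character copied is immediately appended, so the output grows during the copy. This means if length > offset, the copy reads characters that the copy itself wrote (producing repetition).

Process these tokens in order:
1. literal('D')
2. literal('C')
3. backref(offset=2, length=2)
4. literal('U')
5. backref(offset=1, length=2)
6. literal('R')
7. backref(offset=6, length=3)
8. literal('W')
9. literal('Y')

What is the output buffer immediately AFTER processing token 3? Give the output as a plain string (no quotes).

Answer: DCDC

Derivation:
Token 1: literal('D'). Output: "D"
Token 2: literal('C'). Output: "DC"
Token 3: backref(off=2, len=2). Copied 'DC' from pos 0. Output: "DCDC"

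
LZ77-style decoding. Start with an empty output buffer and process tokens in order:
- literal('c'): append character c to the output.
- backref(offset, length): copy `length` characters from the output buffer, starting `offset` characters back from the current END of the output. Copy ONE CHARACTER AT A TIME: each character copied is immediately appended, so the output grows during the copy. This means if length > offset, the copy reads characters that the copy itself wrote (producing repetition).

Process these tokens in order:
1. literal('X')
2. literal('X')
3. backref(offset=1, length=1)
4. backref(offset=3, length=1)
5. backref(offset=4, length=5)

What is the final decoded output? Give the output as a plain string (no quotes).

Answer: XXXXXXXXX

Derivation:
Token 1: literal('X'). Output: "X"
Token 2: literal('X'). Output: "XX"
Token 3: backref(off=1, len=1). Copied 'X' from pos 1. Output: "XXX"
Token 4: backref(off=3, len=1). Copied 'X' from pos 0. Output: "XXXX"
Token 5: backref(off=4, len=5) (overlapping!). Copied 'XXXXX' from pos 0. Output: "XXXXXXXXX"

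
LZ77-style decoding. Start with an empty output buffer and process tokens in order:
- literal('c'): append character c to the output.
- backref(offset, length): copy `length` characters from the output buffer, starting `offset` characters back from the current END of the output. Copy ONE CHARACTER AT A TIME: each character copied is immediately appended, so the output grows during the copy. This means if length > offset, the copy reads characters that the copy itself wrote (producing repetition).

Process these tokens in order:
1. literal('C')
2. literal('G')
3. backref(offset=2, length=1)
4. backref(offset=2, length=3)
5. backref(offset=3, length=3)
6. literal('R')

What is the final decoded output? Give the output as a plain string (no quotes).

Answer: CGCGCGGCGR

Derivation:
Token 1: literal('C'). Output: "C"
Token 2: literal('G'). Output: "CG"
Token 3: backref(off=2, len=1). Copied 'C' from pos 0. Output: "CGC"
Token 4: backref(off=2, len=3) (overlapping!). Copied 'GCG' from pos 1. Output: "CGCGCG"
Token 5: backref(off=3, len=3). Copied 'GCG' from pos 3. Output: "CGCGCGGCG"
Token 6: literal('R'). Output: "CGCGCGGCGR"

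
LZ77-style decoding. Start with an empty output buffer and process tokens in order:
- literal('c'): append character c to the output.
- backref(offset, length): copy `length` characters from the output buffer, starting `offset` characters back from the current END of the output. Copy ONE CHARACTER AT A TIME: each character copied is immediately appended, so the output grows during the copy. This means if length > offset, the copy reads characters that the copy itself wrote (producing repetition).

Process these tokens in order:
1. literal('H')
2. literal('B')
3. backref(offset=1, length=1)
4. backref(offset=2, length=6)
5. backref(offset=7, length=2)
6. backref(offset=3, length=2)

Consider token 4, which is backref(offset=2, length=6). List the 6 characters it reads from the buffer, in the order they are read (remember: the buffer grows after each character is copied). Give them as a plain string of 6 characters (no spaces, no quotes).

Token 1: literal('H'). Output: "H"
Token 2: literal('B'). Output: "HB"
Token 3: backref(off=1, len=1). Copied 'B' from pos 1. Output: "HBB"
Token 4: backref(off=2, len=6). Buffer before: "HBB" (len 3)
  byte 1: read out[1]='B', append. Buffer now: "HBBB"
  byte 2: read out[2]='B', append. Buffer now: "HBBBB"
  byte 3: read out[3]='B', append. Buffer now: "HBBBBB"
  byte 4: read out[4]='B', append. Buffer now: "HBBBBBB"
  byte 5: read out[5]='B', append. Buffer now: "HBBBBBBB"
  byte 6: read out[6]='B', append. Buffer now: "HBBBBBBBB"

Answer: BBBBBB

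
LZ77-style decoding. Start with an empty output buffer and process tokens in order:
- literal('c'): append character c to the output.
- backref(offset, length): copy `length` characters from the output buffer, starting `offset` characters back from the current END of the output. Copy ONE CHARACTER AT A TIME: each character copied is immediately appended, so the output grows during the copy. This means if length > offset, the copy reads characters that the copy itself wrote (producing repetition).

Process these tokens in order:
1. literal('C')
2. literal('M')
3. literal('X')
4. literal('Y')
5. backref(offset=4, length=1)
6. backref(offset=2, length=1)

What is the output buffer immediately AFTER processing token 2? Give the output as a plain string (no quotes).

Token 1: literal('C'). Output: "C"
Token 2: literal('M'). Output: "CM"

Answer: CM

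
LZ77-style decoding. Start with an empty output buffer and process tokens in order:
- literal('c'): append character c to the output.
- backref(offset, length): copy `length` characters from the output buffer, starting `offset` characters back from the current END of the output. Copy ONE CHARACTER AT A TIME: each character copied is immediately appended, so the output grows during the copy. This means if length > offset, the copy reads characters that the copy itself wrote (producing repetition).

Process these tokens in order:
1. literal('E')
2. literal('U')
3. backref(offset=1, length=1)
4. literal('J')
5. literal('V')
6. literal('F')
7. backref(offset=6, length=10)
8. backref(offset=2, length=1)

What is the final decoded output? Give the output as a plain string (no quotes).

Token 1: literal('E'). Output: "E"
Token 2: literal('U'). Output: "EU"
Token 3: backref(off=1, len=1). Copied 'U' from pos 1. Output: "EUU"
Token 4: literal('J'). Output: "EUUJ"
Token 5: literal('V'). Output: "EUUJV"
Token 6: literal('F'). Output: "EUUJVF"
Token 7: backref(off=6, len=10) (overlapping!). Copied 'EUUJVFEUUJ' from pos 0. Output: "EUUJVFEUUJVFEUUJ"
Token 8: backref(off=2, len=1). Copied 'U' from pos 14. Output: "EUUJVFEUUJVFEUUJU"

Answer: EUUJVFEUUJVFEUUJU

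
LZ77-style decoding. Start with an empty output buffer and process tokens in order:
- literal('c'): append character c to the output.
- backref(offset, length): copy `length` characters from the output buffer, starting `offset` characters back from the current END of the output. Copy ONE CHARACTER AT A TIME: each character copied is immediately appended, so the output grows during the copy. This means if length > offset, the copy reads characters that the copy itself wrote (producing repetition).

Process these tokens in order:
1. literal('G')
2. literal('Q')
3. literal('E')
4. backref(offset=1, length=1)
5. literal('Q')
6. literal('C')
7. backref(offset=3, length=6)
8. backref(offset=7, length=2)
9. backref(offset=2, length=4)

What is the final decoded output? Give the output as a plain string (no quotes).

Answer: GQEEQCEQCEQCCECECE

Derivation:
Token 1: literal('G'). Output: "G"
Token 2: literal('Q'). Output: "GQ"
Token 3: literal('E'). Output: "GQE"
Token 4: backref(off=1, len=1). Copied 'E' from pos 2. Output: "GQEE"
Token 5: literal('Q'). Output: "GQEEQ"
Token 6: literal('C'). Output: "GQEEQC"
Token 7: backref(off=3, len=6) (overlapping!). Copied 'EQCEQC' from pos 3. Output: "GQEEQCEQCEQC"
Token 8: backref(off=7, len=2). Copied 'CE' from pos 5. Output: "GQEEQCEQCEQCCE"
Token 9: backref(off=2, len=4) (overlapping!). Copied 'CECE' from pos 12. Output: "GQEEQCEQCEQCCECECE"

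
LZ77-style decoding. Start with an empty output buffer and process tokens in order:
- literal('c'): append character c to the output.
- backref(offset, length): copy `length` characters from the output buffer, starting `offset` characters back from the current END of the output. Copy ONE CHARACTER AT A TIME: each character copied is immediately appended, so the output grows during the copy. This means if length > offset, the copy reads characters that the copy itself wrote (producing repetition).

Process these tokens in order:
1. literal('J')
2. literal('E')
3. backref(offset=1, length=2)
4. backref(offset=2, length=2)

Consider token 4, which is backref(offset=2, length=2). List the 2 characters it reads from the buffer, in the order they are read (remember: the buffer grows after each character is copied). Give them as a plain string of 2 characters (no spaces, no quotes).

Token 1: literal('J'). Output: "J"
Token 2: literal('E'). Output: "JE"
Token 3: backref(off=1, len=2) (overlapping!). Copied 'EE' from pos 1. Output: "JEEE"
Token 4: backref(off=2, len=2). Buffer before: "JEEE" (len 4)
  byte 1: read out[2]='E', append. Buffer now: "JEEEE"
  byte 2: read out[3]='E', append. Buffer now: "JEEEEE"

Answer: EE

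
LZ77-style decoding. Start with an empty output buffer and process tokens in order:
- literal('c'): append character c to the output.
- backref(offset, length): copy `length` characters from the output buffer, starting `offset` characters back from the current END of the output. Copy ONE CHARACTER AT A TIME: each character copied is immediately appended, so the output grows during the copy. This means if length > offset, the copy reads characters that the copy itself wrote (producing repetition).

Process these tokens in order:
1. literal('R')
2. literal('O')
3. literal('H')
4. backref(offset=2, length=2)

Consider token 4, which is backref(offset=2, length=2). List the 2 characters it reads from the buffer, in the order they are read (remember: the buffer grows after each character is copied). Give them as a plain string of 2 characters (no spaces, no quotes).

Answer: OH

Derivation:
Token 1: literal('R'). Output: "R"
Token 2: literal('O'). Output: "RO"
Token 3: literal('H'). Output: "ROH"
Token 4: backref(off=2, len=2). Buffer before: "ROH" (len 3)
  byte 1: read out[1]='O', append. Buffer now: "ROHO"
  byte 2: read out[2]='H', append. Buffer now: "ROHOH"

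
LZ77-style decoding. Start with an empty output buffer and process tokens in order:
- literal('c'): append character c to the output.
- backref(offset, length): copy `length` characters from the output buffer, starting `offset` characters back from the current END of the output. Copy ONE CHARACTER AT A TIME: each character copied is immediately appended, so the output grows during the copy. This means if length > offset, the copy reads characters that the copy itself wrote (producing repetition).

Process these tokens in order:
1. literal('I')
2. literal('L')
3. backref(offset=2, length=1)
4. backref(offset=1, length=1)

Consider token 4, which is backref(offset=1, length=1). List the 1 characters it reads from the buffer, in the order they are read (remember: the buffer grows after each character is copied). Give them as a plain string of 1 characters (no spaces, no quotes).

Answer: I

Derivation:
Token 1: literal('I'). Output: "I"
Token 2: literal('L'). Output: "IL"
Token 3: backref(off=2, len=1). Copied 'I' from pos 0. Output: "ILI"
Token 4: backref(off=1, len=1). Buffer before: "ILI" (len 3)
  byte 1: read out[2]='I', append. Buffer now: "ILII"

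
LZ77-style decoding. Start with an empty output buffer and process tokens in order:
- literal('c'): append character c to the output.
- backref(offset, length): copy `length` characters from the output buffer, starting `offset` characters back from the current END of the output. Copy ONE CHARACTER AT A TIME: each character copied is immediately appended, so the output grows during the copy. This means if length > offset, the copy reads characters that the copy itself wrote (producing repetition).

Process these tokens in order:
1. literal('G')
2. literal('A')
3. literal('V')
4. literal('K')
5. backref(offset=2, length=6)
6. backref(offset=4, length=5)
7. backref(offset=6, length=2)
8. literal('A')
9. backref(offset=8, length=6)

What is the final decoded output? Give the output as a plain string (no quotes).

Token 1: literal('G'). Output: "G"
Token 2: literal('A'). Output: "GA"
Token 3: literal('V'). Output: "GAV"
Token 4: literal('K'). Output: "GAVK"
Token 5: backref(off=2, len=6) (overlapping!). Copied 'VKVKVK' from pos 2. Output: "GAVKVKVKVK"
Token 6: backref(off=4, len=5) (overlapping!). Copied 'VKVKV' from pos 6. Output: "GAVKVKVKVKVKVKV"
Token 7: backref(off=6, len=2). Copied 'KV' from pos 9. Output: "GAVKVKVKVKVKVKVKV"
Token 8: literal('A'). Output: "GAVKVKVKVKVKVKVKVA"
Token 9: backref(off=8, len=6). Copied 'VKVKVK' from pos 10. Output: "GAVKVKVKVKVKVKVKVAVKVKVK"

Answer: GAVKVKVKVKVKVKVKVAVKVKVK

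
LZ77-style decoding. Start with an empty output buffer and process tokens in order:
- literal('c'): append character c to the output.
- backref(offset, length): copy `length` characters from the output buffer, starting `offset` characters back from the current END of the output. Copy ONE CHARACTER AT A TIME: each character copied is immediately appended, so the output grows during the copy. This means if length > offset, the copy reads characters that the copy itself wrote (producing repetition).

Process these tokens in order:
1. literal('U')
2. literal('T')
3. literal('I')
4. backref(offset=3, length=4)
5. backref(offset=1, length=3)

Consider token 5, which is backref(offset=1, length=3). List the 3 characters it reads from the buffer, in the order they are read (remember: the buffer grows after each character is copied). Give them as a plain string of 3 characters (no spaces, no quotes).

Answer: UUU

Derivation:
Token 1: literal('U'). Output: "U"
Token 2: literal('T'). Output: "UT"
Token 3: literal('I'). Output: "UTI"
Token 4: backref(off=3, len=4) (overlapping!). Copied 'UTIU' from pos 0. Output: "UTIUTIU"
Token 5: backref(off=1, len=3). Buffer before: "UTIUTIU" (len 7)
  byte 1: read out[6]='U', append. Buffer now: "UTIUTIUU"
  byte 2: read out[7]='U', append. Buffer now: "UTIUTIUUU"
  byte 3: read out[8]='U', append. Buffer now: "UTIUTIUUUU"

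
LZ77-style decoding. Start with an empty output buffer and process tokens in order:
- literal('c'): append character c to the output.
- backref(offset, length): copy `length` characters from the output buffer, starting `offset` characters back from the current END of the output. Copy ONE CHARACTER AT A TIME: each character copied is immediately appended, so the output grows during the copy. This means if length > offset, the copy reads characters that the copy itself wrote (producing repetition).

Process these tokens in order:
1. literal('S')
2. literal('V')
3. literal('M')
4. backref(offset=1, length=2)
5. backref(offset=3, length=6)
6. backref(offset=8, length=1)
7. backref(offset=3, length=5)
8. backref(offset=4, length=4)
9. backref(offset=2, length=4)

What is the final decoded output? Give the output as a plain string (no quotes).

Token 1: literal('S'). Output: "S"
Token 2: literal('V'). Output: "SV"
Token 3: literal('M'). Output: "SVM"
Token 4: backref(off=1, len=2) (overlapping!). Copied 'MM' from pos 2. Output: "SVMMM"
Token 5: backref(off=3, len=6) (overlapping!). Copied 'MMMMMM' from pos 2. Output: "SVMMMMMMMMM"
Token 6: backref(off=8, len=1). Copied 'M' from pos 3. Output: "SVMMMMMMMMMM"
Token 7: backref(off=3, len=5) (overlapping!). Copied 'MMMMM' from pos 9. Output: "SVMMMMMMMMMMMMMMM"
Token 8: backref(off=4, len=4). Copied 'MMMM' from pos 13. Output: "SVMMMMMMMMMMMMMMMMMMM"
Token 9: backref(off=2, len=4) (overlapping!). Copied 'MMMM' from pos 19. Output: "SVMMMMMMMMMMMMMMMMMMMMMMM"

Answer: SVMMMMMMMMMMMMMMMMMMMMMMM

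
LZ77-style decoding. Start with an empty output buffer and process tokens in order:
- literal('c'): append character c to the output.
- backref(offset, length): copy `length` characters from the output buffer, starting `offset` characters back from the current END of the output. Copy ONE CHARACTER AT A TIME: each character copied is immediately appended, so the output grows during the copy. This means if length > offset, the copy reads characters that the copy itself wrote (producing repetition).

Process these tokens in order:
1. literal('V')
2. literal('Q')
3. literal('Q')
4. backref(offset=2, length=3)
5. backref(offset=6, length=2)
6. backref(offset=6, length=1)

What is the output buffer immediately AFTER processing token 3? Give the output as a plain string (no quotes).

Answer: VQQ

Derivation:
Token 1: literal('V'). Output: "V"
Token 2: literal('Q'). Output: "VQ"
Token 3: literal('Q'). Output: "VQQ"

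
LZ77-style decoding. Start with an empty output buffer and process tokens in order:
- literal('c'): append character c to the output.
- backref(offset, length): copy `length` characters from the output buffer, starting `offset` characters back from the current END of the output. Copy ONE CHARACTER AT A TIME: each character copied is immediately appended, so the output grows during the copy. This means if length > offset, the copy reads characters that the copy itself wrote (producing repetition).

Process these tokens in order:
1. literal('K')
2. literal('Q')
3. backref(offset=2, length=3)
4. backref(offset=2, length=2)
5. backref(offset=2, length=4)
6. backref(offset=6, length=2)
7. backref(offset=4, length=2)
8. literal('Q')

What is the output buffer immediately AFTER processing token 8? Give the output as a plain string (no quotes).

Answer: KQKQKQKQKQKQKQKQ

Derivation:
Token 1: literal('K'). Output: "K"
Token 2: literal('Q'). Output: "KQ"
Token 3: backref(off=2, len=3) (overlapping!). Copied 'KQK' from pos 0. Output: "KQKQK"
Token 4: backref(off=2, len=2). Copied 'QK' from pos 3. Output: "KQKQKQK"
Token 5: backref(off=2, len=4) (overlapping!). Copied 'QKQK' from pos 5. Output: "KQKQKQKQKQK"
Token 6: backref(off=6, len=2). Copied 'QK' from pos 5. Output: "KQKQKQKQKQKQK"
Token 7: backref(off=4, len=2). Copied 'QK' from pos 9. Output: "KQKQKQKQKQKQKQK"
Token 8: literal('Q'). Output: "KQKQKQKQKQKQKQKQ"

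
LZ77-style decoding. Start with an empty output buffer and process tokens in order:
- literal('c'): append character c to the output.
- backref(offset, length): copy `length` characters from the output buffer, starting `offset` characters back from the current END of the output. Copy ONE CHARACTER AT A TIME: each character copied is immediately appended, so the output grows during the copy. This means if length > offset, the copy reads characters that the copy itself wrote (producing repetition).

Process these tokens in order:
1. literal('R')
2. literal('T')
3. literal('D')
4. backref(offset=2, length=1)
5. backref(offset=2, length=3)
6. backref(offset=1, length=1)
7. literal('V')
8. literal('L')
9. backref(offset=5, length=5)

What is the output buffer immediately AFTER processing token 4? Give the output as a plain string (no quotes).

Answer: RTDT

Derivation:
Token 1: literal('R'). Output: "R"
Token 2: literal('T'). Output: "RT"
Token 3: literal('D'). Output: "RTD"
Token 4: backref(off=2, len=1). Copied 'T' from pos 1. Output: "RTDT"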